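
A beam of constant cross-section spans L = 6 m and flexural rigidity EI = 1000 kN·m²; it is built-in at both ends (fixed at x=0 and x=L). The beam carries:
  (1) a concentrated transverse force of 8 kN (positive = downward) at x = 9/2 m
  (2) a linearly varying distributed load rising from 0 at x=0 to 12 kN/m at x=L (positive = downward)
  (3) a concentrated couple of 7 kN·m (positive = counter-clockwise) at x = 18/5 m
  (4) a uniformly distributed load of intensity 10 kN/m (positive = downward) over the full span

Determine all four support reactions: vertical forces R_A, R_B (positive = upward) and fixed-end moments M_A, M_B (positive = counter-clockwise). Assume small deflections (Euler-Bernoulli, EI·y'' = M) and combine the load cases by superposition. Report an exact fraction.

Load 1 — point force P=8 kN at a=9/2 m (b=L-a=3/2):
  R_A = Pb²(3a+b)/L³ = 8·(3/2)²·(3·(9/2)+(3/2))/6³ = 5/4 kN
  M_A = Pab²/L² = 8·(9/2)·(3/2)²/6² = 9/4 kN·m
  R_B = Pa²(a+3b)/L³ = 8·(9/2)²·((9/2)+3·(3/2))/6³ = 27/4 kN
  M_B = -Pa²b/L² = -8·(9/2)²·(3/2)/6² = -27/4 kN·m
Load 2 — triangular load w₀=12 kN/m (0→w₀ over full span):
  R_A = 3w₀L/20 = 3·12·6/20 = 54/5 kN
  M_A = w₀L²/30 = 12·6²/30 = 72/5 kN·m
  R_B = 7w₀L/20 = 7·12·6/20 = 126/5 kN
  M_B = -w₀L²/20 = -12·6²/20 = -108/5 kN·m
Load 3 — applied couple M₀=7 kN·m at a=18/5 m (b=L-a=12/5):
  R_A = 6M₀ab/L³ = 6·7·(18/5)·(12/5)/6³ = 42/25 kN
  M_A = M₀b(2a-b)/L² = 7·(12/5)·(2·(18/5)-(12/5))/6² = 56/25 kN·m
  R_B = -6M₀ab/L³ = -6·7·(18/5)·(12/5)/6³ = -42/25 kN
  M_B = M₀a(2b-a)/L² = 7·(18/5)·(2·(12/5)-(18/5))/6² = 21/25 kN·m
Load 4 — uniform load w=10 kN/m over full span:
  R_A = wL/2 = 10·6/2 = 30 kN
  M_A = wL²/12 = 10·6²/12 = 30 kN·m
  R_B = wL/2 = 10·6/2 = 30 kN
  M_B = -wL²/12 = -10·6²/12 = -30 kN·m
Superposition: R_A = 4373/100 kN, M_A = 4889/100 kN·m, R_B = 6027/100 kN, M_B = -5751/100 kN·m

R_A = 4373/100 kN, M_A = 4889/100 kN·m, R_B = 6027/100 kN, M_B = -5751/100 kN·m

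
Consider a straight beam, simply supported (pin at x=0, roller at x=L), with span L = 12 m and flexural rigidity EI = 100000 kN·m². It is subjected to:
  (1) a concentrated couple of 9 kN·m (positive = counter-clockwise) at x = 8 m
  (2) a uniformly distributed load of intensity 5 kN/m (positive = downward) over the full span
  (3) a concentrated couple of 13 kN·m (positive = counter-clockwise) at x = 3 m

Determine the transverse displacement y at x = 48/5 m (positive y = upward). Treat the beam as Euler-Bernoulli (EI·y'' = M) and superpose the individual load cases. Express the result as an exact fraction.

y(48/5) = -192429/25000000 m

Load 1 — applied couple M₀=9 kN·m at a=8 m (b=L-a=4):
  y_1 = (M₀x³/(6L)-M₀(x-a)²/2+C₁x)/EI  [x>a] with C₁=M₀(3b²-L²)/(6L)=-12 = (9·(48/5)³/(6·12)-9·((48/5)-8)²/2+(-12)·(48/5))/100000 = -63/390625 m
Load 2 — uniform load w=5 kN/m over full span:
  y_2 = -wx(L³-2Lx²+x³)/(24EI) = -5·(48/5)·(12³-2·12·(48/5)²+(48/5)³)/(24·100000) = -3132/390625 m
Load 3 — applied couple M₀=13 kN·m at a=3 m (b=L-a=9):
  y_3 = (M₀x³/(6L)-M₀(x-a)²/2+C₁x)/EI  [x>a] with C₁=M₀(3b²-L²)/(6L)=143/8 = (13·(48/5)³/(6·12)-13·((48/5)-3)²/2+(143/8)·(48/5))/100000 = 12051/25000000 m
Superposition: y = Σ y_i = -192429/25000000 m ≈ -0.007697 m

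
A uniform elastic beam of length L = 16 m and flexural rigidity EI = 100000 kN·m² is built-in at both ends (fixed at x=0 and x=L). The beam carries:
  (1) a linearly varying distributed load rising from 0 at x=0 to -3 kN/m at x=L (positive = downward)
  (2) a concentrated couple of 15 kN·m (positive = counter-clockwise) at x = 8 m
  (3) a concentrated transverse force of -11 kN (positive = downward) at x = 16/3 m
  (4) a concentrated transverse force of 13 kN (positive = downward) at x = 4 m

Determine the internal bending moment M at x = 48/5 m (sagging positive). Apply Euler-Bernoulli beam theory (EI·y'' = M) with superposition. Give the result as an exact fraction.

Load 1 — triangular load w₀=-3 kN/m (0→w₀ over full span):
  M_1 = 3w₀Lx/20 - w₀L²/30 - w₀x³/(6L) = 3·(-3)·16·(48/5)/20 - (-3)·16²/30 - (-3)·(48/5)³/(6·16) = -1984/125 kN·m
Load 2 — applied couple M₀=15 kN·m at a=8 m (b=L-a=8):
  M_2 = R_Ax - M_A - M₀  [x>a] with R_A=45/32, M_A=15/4 = (45/32)·(48/5) - (15/4) - 15 = -21/4 kN·m
Load 3 — point force P=-11 kN at a=16/3 m (b=L-a=32/3):
  M_3 = Pa²(a+3b)(L-x)/L³ - Pa²b/L²  [x>a] = (-11)·(16/3)²·((16/3)+3·(32/3))·(16-(48/5))/16³ - (-11)·(16/3)²·(32/3)/16² = -704/135 kN·m
Load 4 — point force P=13 kN at a=4 m (b=L-a=12):
  M_4 = Pa²(a+3b)(L-x)/L³ - Pa²b/L²  [x>a] = 13·4²·(4+3·12)·(16-(48/5))/16³ - 13·4²·12/16² = 13/4 kN·m
Superposition: M = Σ M_i = -77918/3375 kN·m ≈ -23.086815 kN·m

M(48/5) = -77918/3375 kN·m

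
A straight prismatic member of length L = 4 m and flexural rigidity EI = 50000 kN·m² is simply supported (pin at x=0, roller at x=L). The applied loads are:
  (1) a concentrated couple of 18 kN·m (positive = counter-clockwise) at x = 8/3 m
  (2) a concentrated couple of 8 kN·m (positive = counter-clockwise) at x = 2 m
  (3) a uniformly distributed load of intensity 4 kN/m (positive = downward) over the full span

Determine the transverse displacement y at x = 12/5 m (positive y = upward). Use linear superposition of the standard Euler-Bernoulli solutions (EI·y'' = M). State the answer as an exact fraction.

y(12/5) = -811/1953125 m

Load 1 — applied couple M₀=18 kN·m at a=8/3 m (b=L-a=4/3):
  y_1 = (M₀x³/(6L)+C₁x)/EI  [x≤a] with C₁=M₀(3b²-L²)/(6L)=-8 = (18·(12/5)³/(6·4)+(-8)·(12/5))/50000 = -69/390625 m
Load 2 — applied couple M₀=8 kN·m at a=2 m (b=L-a=2):
  y_2 = (M₀x³/(6L)-M₀(x-a)²/2+C₁x)/EI  [x>a] with C₁=M₀(3b²-L²)/(6L)=-4/3 = (8·(12/5)³/(6·4)-8·((12/5)-2)²/2+(-4/3)·(12/5))/50000 = 6/390625 m
Load 3 — uniform load w=4 kN/m over full span:
  y_3 = -wx(L³-2Lx²+x³)/(24EI) = -4·(12/5)·(4³-2·4·(12/5)²+(12/5)³)/(24·50000) = -496/1953125 m
Superposition: y = Σ y_i = -811/1953125 m ≈ -0.000415 m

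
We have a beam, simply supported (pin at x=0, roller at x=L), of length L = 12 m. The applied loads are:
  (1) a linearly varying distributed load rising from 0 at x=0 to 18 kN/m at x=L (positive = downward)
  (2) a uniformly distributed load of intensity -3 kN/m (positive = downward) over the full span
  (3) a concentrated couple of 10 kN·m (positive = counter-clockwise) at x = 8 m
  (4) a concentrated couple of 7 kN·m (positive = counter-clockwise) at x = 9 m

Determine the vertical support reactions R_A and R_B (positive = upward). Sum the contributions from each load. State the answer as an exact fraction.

Load 1 — triangular load w₀=18 kN/m (0→w₀ over full span):
  R_A = w₀L/6 = 18·12/6 = 36 kN
  R_B = w₀L/3 = 18·12/3 = 72 kN
Load 2 — uniform load w=-3 kN/m over full span:
  R_A = wL/2 = (-3)·12/2 = -18 kN
  R_B = wL/2 = (-3)·12/2 = -18 kN
Load 3 — applied couple M₀=10 kN·m at a=8 m (b=L-a=4):
  R_A = M₀/L = 10/12 = 5/6 kN
  R_B = -M₀/L = -10/12 = -5/6 kN
Load 4 — applied couple M₀=7 kN·m at a=9 m (b=L-a=3):
  R_A = M₀/L = 7/12 kN
  R_B = -M₀/L = -7/12 kN
Superposition: R_A = 233/12 kN, R_B = 631/12 kN

R_A = 233/12 kN, R_B = 631/12 kN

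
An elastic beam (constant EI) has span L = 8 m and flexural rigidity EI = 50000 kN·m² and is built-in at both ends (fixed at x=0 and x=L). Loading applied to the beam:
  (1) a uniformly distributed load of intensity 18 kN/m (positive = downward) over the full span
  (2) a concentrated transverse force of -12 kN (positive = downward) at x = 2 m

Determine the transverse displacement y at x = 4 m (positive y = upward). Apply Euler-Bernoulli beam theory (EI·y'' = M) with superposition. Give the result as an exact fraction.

y(4) = -11/3125 m

Load 1 — uniform load w=18 kN/m over full span:
  y_1 = -wx²(L-x)²/(24EI) = -18·4²·(8-4)²/(24·50000) = -12/3125 m
Load 2 — point force P=-12 kN at a=2 m (b=L-a=6):
  y_2 = -Pa²(L-x)²(3bL-(3b+a)(L-x))/(6L³EI)  [x>a] = -(-12)·2²·(8-4)²·(3·6·8-(3·6+2)·(8-4))/(6·8³·50000) = 1/3125 m
Superposition: y = Σ y_i = -11/3125 m ≈ -0.003520 m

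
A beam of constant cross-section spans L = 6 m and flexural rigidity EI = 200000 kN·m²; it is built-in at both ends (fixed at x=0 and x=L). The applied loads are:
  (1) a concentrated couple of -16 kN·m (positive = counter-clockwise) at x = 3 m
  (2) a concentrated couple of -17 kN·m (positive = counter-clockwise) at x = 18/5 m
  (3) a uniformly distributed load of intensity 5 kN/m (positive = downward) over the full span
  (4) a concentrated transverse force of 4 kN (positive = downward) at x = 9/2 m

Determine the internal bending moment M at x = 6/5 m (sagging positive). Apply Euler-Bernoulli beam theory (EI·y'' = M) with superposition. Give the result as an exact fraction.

Load 1 — applied couple M₀=-16 kN·m at a=3 m (b=L-a=3):
  M_1 = R_Ax - M_A  [x≤a] with R_A=-4, M_A=-4 = (-4)·(6/5) - (-4) = -4/5 kN·m
Load 2 — applied couple M₀=-17 kN·m at a=18/5 m (b=L-a=12/5):
  M_2 = R_Ax - M_A  [x≤a] with R_A=-102/25, M_A=-136/25 = (-102/25)·(6/5) - (-136/25) = 68/125 kN·m
Load 3 — uniform load w=5 kN/m over full span:
  M_3 = wLx/2 - wL²/12 - wx²/2 = 5·6·(6/5)/2 - 5·6²/12 - 5·(6/5)²/2 = -3/5 kN·m
Load 4 — point force P=4 kN at a=9/2 m (b=L-a=3/2):
  M_4 = Pb²(3a+b)x/L³ - Pab²/L²  [x≤a] = 4·(3/2)²·(3·(9/2)+(3/2))·(6/5)/6³ - 4·(9/2)·(3/2)²/6² = -3/8 kN·m
Superposition: M = Σ M_i = -1231/1000 kN·m ≈ -1.231000 kN·m

M(6/5) = -1231/1000 kN·m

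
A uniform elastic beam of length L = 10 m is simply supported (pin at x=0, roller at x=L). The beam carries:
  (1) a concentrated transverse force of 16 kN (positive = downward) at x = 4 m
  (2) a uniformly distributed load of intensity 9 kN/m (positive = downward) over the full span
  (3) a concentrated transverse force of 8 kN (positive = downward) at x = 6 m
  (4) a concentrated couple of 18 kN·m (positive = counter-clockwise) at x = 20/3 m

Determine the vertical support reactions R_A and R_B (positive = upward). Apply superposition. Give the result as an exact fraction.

Load 1 — point force P=16 kN at a=4 m (b=L-a=6):
  R_A = Pb/L = 16·6/10 = 48/5 kN
  R_B = Pa/L = 16·4/10 = 32/5 kN
Load 2 — uniform load w=9 kN/m over full span:
  R_A = wL/2 = 9·10/2 = 45 kN
  R_B = wL/2 = 9·10/2 = 45 kN
Load 3 — point force P=8 kN at a=6 m (b=L-a=4):
  R_A = Pb/L = 8·4/10 = 16/5 kN
  R_B = Pa/L = 8·6/10 = 24/5 kN
Load 4 — applied couple M₀=18 kN·m at a=20/3 m (b=L-a=10/3):
  R_A = M₀/L = 18/10 = 9/5 kN
  R_B = -M₀/L = -18/10 = -9/5 kN
Superposition: R_A = 298/5 kN, R_B = 272/5 kN

R_A = 298/5 kN, R_B = 272/5 kN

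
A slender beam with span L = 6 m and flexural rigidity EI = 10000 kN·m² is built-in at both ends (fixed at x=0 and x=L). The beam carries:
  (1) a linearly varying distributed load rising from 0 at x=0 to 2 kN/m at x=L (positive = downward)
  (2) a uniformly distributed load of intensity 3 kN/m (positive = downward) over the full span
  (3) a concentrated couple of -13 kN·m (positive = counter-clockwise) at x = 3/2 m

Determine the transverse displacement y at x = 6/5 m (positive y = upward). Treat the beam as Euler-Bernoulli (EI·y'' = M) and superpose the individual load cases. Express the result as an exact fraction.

y(6/5) = -977589/1250000000 m

Load 1 — triangular load w₀=2 kN/m (0→w₀ over full span):
  y_1 = -w₀x²(L-x)²(x+2L)/(120LEI) = -2·(6/5)²·(6-(6/5))²·((6/5)+2·6)/(120·6·10000) = -1188/9765625 m
Load 2 — uniform load w=3 kN/m over full span:
  y_2 = -wx²(L-x)²/(24EI) = -3·(6/5)²·(6-(6/5))²/(24·10000) = -162/390625 m
Load 3 — applied couple M₀=-13 kN·m at a=3/2 m (b=L-a=9/2):
  y_3 = (R_Ax³/6 - M_Ax²/2)/EI  [x≤a] with R_A=-39/16, M_A=39/16 = ((-39/16)·(6/5)³/6 - (39/16)·(6/5)²/2)/10000 = -2457/10000000 m
Superposition: y = Σ y_i = -977589/1250000000 m ≈ -0.000782 m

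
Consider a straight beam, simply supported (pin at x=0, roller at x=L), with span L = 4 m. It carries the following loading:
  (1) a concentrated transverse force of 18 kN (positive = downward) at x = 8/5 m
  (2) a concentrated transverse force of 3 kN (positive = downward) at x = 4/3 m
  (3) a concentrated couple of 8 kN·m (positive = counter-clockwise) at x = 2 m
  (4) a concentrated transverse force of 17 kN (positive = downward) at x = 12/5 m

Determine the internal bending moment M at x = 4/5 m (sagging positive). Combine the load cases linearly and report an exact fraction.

M(4/5) = 432/25 kN·m

Load 1 — point force P=18 kN at a=8/5 m (b=L-a=12/5):
  M_1 = Pbx/L  [x≤a] = 18·(12/5)·(4/5)/4 = 216/25 kN·m
Load 2 — point force P=3 kN at a=4/3 m (b=L-a=8/3):
  M_2 = Pbx/L  [x≤a] = 3·(8/3)·(4/5)/4 = 8/5 kN·m
Load 3 — applied couple M₀=8 kN·m at a=2 m (b=L-a=2):
  M_3 = M₀x/L  [x≤a] = 8·(4/5)/4 = 8/5 kN·m
Load 4 — point force P=17 kN at a=12/5 m (b=L-a=8/5):
  M_4 = Pbx/L  [x≤a] = 17·(8/5)·(4/5)/4 = 136/25 kN·m
Superposition: M = Σ M_i = 432/25 kN·m ≈ 17.280000 kN·m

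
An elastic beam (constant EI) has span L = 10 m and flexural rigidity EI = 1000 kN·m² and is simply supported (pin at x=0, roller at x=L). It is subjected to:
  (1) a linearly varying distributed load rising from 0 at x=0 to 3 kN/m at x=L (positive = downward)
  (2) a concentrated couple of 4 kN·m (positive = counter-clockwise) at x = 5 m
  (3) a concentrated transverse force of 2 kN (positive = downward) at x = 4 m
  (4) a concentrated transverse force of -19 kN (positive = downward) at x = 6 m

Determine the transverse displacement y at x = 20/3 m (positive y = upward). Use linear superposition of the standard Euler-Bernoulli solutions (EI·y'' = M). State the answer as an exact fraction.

Load 1 — triangular load w₀=3 kN/m (0→w₀ over full span):
  y_1 = -w₀x(7L⁴-10L²x²+3x⁴)/(360LEI) = -3·(20/3)·(7·10⁴-10·10²·(20/3)²+3·(20/3)⁴)/(360·10·1000) = -85/486 m
Load 2 — applied couple M₀=4 kN·m at a=5 m (b=L-a=5):
  y_2 = (M₀x³/(6L)-M₀(x-a)²/2+C₁x)/EI  [x>a] with C₁=M₀(3b²-L²)/(6L)=-5/3 = (4·(20/3)³/(6·10)-4·((20/3)-5)²/2+(-5/3)·(20/3))/1000 = 1/324 m
Load 3 — point force P=2 kN at a=4 m (b=L-a=6):
  y_3 = -Pa(L-x)(2Lx-a²-x²)/(6LEI)  [x>a] = -2·4·(10-(20/3))·(2·10·(20/3)-4²-(20/3)²)/(6·10·1000) = -328/10125 m
Load 4 — point force P=-19 kN at a=6 m (b=L-a=4):
  y_4 = -Pa(L-x)(2Lx-a²-x²)/(6LEI)  [x>a] = -(-19)·6·(10-(20/3))·(2·10·(20/3)-6²-(20/3)²)/(6·10·1000) = 2261/6750 m
Superposition: y = Σ y_i = 15887/121500 m ≈ 0.130757 m

y(20/3) = 15887/121500 m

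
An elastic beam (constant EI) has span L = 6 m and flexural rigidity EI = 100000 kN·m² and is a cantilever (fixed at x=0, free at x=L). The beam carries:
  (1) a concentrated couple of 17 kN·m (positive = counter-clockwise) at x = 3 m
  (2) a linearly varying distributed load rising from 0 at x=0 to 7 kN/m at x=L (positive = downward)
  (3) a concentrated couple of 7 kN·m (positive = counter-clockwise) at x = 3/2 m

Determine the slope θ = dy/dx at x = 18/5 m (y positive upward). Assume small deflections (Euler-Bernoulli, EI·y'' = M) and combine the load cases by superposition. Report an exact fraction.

Load 1 — applied couple M₀=17 kN·m at a=3 m (b=L-a=3):
  θ_1 = M₀a/EI  [x>a] = 17·3/100000 = 51/100000 rad
Load 2 — triangular load w₀=7 kN/m (0→w₀ over full span):
  θ_2 = (w₀Lx²/4-w₀L²x/3-w₀x⁴/(24L))/EI = (7·6·(18/5)²/4-7·6²·(18/5)/3-7·(18/5)⁴/(24·6))/100000 = -109053/62500000 rad
Load 3 — applied couple M₀=7 kN·m at a=3/2 m (b=L-a=9/2):
  θ_3 = M₀a/EI  [x>a] = 7·(3/2)/100000 = 21/200000 rad
Superposition: θ = Σ θ_i = -141231/125000000 rad ≈ -0.001130 rad

θ(18/5) = -141231/125000000 rad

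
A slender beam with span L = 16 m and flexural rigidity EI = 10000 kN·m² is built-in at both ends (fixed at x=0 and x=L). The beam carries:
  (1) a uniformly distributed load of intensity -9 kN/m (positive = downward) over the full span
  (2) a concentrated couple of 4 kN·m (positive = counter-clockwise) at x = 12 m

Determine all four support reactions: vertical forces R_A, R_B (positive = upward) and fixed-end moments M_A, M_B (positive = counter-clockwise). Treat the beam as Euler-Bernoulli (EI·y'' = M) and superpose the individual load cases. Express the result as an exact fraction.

Load 1 — uniform load w=-9 kN/m over full span:
  R_A = wL/2 = (-9)·16/2 = -72 kN
  M_A = wL²/12 = (-9)·16²/12 = -192 kN·m
  R_B = wL/2 = (-9)·16/2 = -72 kN
  M_B = -wL²/12 = -(-9)·16²/12 = 192 kN·m
Load 2 — applied couple M₀=4 kN·m at a=12 m (b=L-a=4):
  R_A = 6M₀ab/L³ = 6·4·12·4/16³ = 9/32 kN
  M_A = M₀b(2a-b)/L² = 4·4·(2·12-4)/16² = 5/4 kN·m
  R_B = -6M₀ab/L³ = -6·4·12·4/16³ = -9/32 kN
  M_B = M₀a(2b-a)/L² = 4·12·(2·4-12)/16² = -3/4 kN·m
Superposition: R_A = -2295/32 kN, M_A = -763/4 kN·m, R_B = -2313/32 kN, M_B = 765/4 kN·m

R_A = -2295/32 kN, M_A = -763/4 kN·m, R_B = -2313/32 kN, M_B = 765/4 kN·m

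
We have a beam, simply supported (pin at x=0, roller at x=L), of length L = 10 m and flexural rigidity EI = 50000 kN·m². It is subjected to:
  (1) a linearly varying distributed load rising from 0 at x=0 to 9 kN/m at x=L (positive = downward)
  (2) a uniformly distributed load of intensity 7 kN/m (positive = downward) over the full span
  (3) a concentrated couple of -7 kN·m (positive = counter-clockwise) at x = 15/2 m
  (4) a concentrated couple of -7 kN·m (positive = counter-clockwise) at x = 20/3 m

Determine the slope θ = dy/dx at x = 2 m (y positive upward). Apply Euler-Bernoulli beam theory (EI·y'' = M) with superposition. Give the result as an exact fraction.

θ(2) = -260743/36000000 rad

Load 1 — triangular load w₀=9 kN/m (0→w₀ over full span):
  θ_1 = -w₀(7L⁴-30L²x²+15x⁴)/(360LEI) = -9·(7·10⁴-30·10²·2²+15·2⁴)/(360·10·50000) = -91/31250 rad
Load 2 — uniform load w=7 kN/m over full span:
  θ_2 = -w(L³-6Lx²+4x³)/(24EI) = -7·(10³-6·10·2²+4·2³)/(24·50000) = -231/50000 rad
Load 3 — applied couple M₀=-7 kN·m at a=15/2 m (b=L-a=5/2):
  θ_3 = (M₀x²/(2L)+C₁)/EI  [x≤a] with C₁=M₀(3b²-L²)/(6L)=455/48 = ((-7)·2²/(2·10)+(455/48))/50000 = 1939/12000000 rad
Load 4 — applied couple M₀=-7 kN·m at a=20/3 m (b=L-a=10/3):
  θ_4 = (M₀x²/(2L)+C₁)/EI  [x≤a] with C₁=M₀(3b²-L²)/(6L)=70/9 = ((-7)·2²/(2·10)+(70/9))/50000 = 287/2250000 rad
Superposition: θ = Σ θ_i = -260743/36000000 rad ≈ -0.007243 rad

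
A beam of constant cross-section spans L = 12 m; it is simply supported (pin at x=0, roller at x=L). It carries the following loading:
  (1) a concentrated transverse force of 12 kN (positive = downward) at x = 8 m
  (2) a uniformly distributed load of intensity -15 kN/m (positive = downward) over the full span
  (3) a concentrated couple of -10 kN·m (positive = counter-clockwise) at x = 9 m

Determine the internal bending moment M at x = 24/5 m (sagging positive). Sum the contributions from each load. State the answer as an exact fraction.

Load 1 — point force P=12 kN at a=8 m (b=L-a=4):
  M_1 = Pbx/L  [x≤a] = 12·4·(24/5)/12 = 96/5 kN·m
Load 2 — uniform load w=-15 kN/m over full span:
  M_2 = wx(L-x)/2 = (-15)·(24/5)·(12-(24/5))/2 = -1296/5 kN·m
Load 3 — applied couple M₀=-10 kN·m at a=9 m (b=L-a=3):
  M_3 = M₀x/L  [x≤a] = (-10)·(24/5)/12 = -4 kN·m
Superposition: M = Σ M_i = -244 kN·m ≈ -244.000000 kN·m

M(24/5) = -244 kN·m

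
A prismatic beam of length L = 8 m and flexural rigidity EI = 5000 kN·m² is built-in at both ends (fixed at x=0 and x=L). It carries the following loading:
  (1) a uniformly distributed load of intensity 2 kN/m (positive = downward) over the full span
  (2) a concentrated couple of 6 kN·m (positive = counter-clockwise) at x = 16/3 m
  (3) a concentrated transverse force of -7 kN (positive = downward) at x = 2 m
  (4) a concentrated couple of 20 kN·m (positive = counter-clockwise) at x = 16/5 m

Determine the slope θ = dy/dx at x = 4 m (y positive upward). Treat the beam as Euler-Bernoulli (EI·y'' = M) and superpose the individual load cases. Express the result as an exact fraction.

θ(4) = 29/100000 rad

Load 1 — uniform load w=2 kN/m over full span:
  θ_1 = -wx(L-x)(L-2x)/(12EI) = -2·4·(8-4)·(8-2·4)/(12·5000) = 0 rad
Load 2 — applied couple M₀=6 kN·m at a=16/3 m (b=L-a=8/3):
  θ_2 = (R_Ax²/2 - M_Ax)/EI  [x≤a] with R_A=1, M_A=2 = (1·4²/2 - 2·4)/5000 = 0 rad
Load 3 — point force P=-7 kN at a=2 m (b=L-a=6):
  θ_3 = Pa²(L-x)(2bL-(3b+a)(L-x))/(2L³EI)  [x>a] = (-7)·2²·(8-4)·(2·6·8-(3·6+2)·(8-4))/(2·8³·5000) = -7/20000 rad
Load 4 — applied couple M₀=20 kN·m at a=16/5 m (b=L-a=24/5):
  θ_4 = (R_Ax²/2 - M_Ax - M₀(x-a))/EI  [x>a] with R_A=18/5, M_A=12/5 = ((18/5)·4²/2 - (12/5)·4 - 20·(4-(16/5)))/5000 = 2/3125 rad
Superposition: θ = Σ θ_i = 29/100000 rad ≈ 0.000290 rad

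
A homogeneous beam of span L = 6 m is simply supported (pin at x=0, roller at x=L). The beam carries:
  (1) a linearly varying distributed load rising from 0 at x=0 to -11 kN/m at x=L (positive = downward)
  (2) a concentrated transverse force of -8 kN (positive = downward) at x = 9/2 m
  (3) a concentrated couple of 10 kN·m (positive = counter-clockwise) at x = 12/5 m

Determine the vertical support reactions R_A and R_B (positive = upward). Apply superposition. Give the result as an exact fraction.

Load 1 — triangular load w₀=-11 kN/m (0→w₀ over full span):
  R_A = w₀L/6 = (-11)·6/6 = -11 kN
  R_B = w₀L/3 = (-11)·6/3 = -22 kN
Load 2 — point force P=-8 kN at a=9/2 m (b=L-a=3/2):
  R_A = Pb/L = (-8)·(3/2)/6 = -2 kN
  R_B = Pa/L = (-8)·(9/2)/6 = -6 kN
Load 3 — applied couple M₀=10 kN·m at a=12/5 m (b=L-a=18/5):
  R_A = M₀/L = 10/6 = 5/3 kN
  R_B = -M₀/L = -10/6 = -5/3 kN
Superposition: R_A = -34/3 kN, R_B = -89/3 kN

R_A = -34/3 kN, R_B = -89/3 kN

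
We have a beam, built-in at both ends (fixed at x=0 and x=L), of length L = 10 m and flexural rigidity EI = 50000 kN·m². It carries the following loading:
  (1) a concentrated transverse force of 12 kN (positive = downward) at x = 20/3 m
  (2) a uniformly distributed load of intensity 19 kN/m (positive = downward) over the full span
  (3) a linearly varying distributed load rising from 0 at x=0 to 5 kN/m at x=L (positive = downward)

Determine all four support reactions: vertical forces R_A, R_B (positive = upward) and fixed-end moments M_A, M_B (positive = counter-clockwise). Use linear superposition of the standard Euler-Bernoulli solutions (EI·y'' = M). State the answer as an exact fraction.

Load 1 — point force P=12 kN at a=20/3 m (b=L-a=10/3):
  R_A = Pb²(3a+b)/L³ = 12·(10/3)²·(3·(20/3)+(10/3))/10³ = 28/9 kN
  M_A = Pab²/L² = 12·(20/3)·(10/3)²/10² = 80/9 kN·m
  R_B = Pa²(a+3b)/L³ = 12·(20/3)²·((20/3)+3·(10/3))/10³ = 80/9 kN
  M_B = -Pa²b/L² = -12·(20/3)²·(10/3)/10² = -160/9 kN·m
Load 2 — uniform load w=19 kN/m over full span:
  R_A = wL/2 = 19·10/2 = 95 kN
  M_A = wL²/12 = 19·10²/12 = 475/3 kN·m
  R_B = wL/2 = 19·10/2 = 95 kN
  M_B = -wL²/12 = -19·10²/12 = -475/3 kN·m
Load 3 — triangular load w₀=5 kN/m (0→w₀ over full span):
  R_A = 3w₀L/20 = 3·5·10/20 = 15/2 kN
  M_A = w₀L²/30 = 5·10²/30 = 50/3 kN·m
  R_B = 7w₀L/20 = 7·5·10/20 = 35/2 kN
  M_B = -w₀L²/20 = -5·10²/20 = -25 kN·m
Superposition: R_A = 1901/18 kN, M_A = 1655/9 kN·m, R_B = 2185/18 kN, M_B = -1810/9 kN·m

R_A = 1901/18 kN, M_A = 1655/9 kN·m, R_B = 2185/18 kN, M_B = -1810/9 kN·m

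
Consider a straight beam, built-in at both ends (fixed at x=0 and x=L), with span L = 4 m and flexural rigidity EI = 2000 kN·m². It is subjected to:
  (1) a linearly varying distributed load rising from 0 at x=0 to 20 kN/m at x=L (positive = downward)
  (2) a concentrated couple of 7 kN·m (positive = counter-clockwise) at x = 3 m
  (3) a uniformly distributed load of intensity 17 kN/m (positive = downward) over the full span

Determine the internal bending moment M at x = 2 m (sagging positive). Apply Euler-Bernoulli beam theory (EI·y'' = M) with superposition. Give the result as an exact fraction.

M(2) = 79/4 kN·m

Load 1 — triangular load w₀=20 kN/m (0→w₀ over full span):
  M_1 = 3w₀Lx/20 - w₀L²/30 - w₀x³/(6L) = 3·20·4·2/20 - 20·4²/30 - 20·2³/(6·4) = 20/3 kN·m
Load 2 — applied couple M₀=7 kN·m at a=3 m (b=L-a=1):
  M_2 = R_Ax - M_A  [x≤a] with R_A=63/32, M_A=35/16 = (63/32)·2 - (35/16) = 7/4 kN·m
Load 3 — uniform load w=17 kN/m over full span:
  M_3 = wLx/2 - wL²/12 - wx²/2 = 17·4·2/2 - 17·4²/12 - 17·2²/2 = 34/3 kN·m
Superposition: M = Σ M_i = 79/4 kN·m ≈ 19.750000 kN·m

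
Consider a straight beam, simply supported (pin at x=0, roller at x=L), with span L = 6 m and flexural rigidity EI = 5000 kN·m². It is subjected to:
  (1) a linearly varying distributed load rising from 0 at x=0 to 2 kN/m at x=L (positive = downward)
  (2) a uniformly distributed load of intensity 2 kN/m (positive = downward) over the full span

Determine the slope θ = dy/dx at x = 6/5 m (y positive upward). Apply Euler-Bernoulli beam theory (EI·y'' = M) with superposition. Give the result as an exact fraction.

θ(6/5) = -6639/1562500 rad

Load 1 — triangular load w₀=2 kN/m (0→w₀ over full span):
  θ_1 = -w₀(7L⁴-30L²x²+15x⁴)/(360LEI) = -2·(7·6⁴-30·6²·(6/5)²+15·(6/5)⁴)/(360·6·5000) = -546/390625 rad
Load 2 — uniform load w=2 kN/m over full span:
  θ_2 = -w(L³-6Lx²+4x³)/(24EI) = -2·(6³-6·6·(6/5)²+4·(6/5)³)/(24·5000) = -891/312500 rad
Superposition: θ = Σ θ_i = -6639/1562500 rad ≈ -0.004249 rad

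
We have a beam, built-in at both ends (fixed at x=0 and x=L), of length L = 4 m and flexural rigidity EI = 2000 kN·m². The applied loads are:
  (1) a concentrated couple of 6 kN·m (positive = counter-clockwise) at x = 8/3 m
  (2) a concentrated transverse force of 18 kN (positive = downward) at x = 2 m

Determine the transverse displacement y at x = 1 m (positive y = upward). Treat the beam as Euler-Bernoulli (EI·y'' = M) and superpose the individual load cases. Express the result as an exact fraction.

Load 1 — applied couple M₀=6 kN·m at a=8/3 m (b=L-a=4/3):
  y_1 = (R_Ax³/6 - M_Ax²/2)/EI  [x≤a] with R_A=2, M_A=2 = (2·1³/6 - 2·1²/2)/2000 = -1/3000 m
Load 2 — point force P=18 kN at a=2 m (b=L-a=2):
  y_2 = -Pb²x²(3aL-(3a+b)x)/(6L³EI)  [x≤a] = -18·2²·1²·(3·2·4-(3·2+2)·1)/(6·4³·2000) = -3/2000 m
Superposition: y = Σ y_i = -11/6000 m ≈ -0.001833 m

y(1) = -11/6000 m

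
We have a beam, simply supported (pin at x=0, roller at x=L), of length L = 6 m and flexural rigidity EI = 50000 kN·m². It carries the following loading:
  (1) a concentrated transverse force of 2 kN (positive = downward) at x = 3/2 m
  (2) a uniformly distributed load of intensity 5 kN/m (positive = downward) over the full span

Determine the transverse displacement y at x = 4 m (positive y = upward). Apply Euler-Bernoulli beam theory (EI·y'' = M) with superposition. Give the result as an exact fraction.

Load 1 — point force P=2 kN at a=3/2 m (b=L-a=9/2):
  y_1 = -Pa(L-x)(2Lx-a²-x²)/(6LEI)  [x>a] = -2·(3/2)·(6-4)·(2·6·4-(3/2)²-4²)/(6·6·50000) = -119/1200000 m
Load 2 — uniform load w=5 kN/m over full span:
  y_2 = -wx(L³-2Lx²+x³)/(24EI) = -5·4·(6³-2·6·4²+4³)/(24·50000) = -11/7500 m
Superposition: y = Σ y_i = -1879/1200000 m ≈ -0.001566 m

y(4) = -1879/1200000 m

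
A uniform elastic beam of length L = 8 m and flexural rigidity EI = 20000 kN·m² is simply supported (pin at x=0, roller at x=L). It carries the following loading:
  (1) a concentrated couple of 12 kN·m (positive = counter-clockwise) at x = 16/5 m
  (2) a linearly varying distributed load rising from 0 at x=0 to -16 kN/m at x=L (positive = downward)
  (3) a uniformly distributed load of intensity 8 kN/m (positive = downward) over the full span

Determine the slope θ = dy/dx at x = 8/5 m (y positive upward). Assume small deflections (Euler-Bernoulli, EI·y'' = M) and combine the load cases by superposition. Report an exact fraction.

θ(8/5) = 197/7031250 rad

Load 1 — applied couple M₀=12 kN·m at a=16/5 m (b=L-a=24/5):
  θ_1 = (M₀x²/(2L)+C₁)/EI  [x≤a] with C₁=M₀(3b²-L²)/(6L)=32/25 = (12·(8/5)²/(2·8)+(32/25))/20000 = 1/6250 rad
Load 2 — triangular load w₀=-16 kN/m (0→w₀ over full span):
  θ_2 = -w₀(7L⁴-30L²x²+15x⁴)/(360LEI) = -(-16)·(7·8⁴-30·8²·(8/5)²+15·(8/5)⁴)/(360·8·20000) = 23296/3515625 rad
Load 3 — uniform load w=8 kN/m over full span:
  θ_3 = -w(L³-6Lx²+4x³)/(24EI) = -8·(8³-6·8·(8/5)²+4·(8/5)³)/(24·20000) = -528/78125 rad
Superposition: θ = Σ θ_i = 197/7031250 rad ≈ 0.000028 rad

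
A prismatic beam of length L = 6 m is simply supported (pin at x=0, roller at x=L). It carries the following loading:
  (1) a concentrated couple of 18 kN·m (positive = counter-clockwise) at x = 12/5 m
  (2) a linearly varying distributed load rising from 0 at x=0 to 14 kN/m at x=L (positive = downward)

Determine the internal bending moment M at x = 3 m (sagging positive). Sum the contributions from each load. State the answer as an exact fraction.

Load 1 — applied couple M₀=18 kN·m at a=12/5 m (b=L-a=18/5):
  M_1 = M₀x/L - M₀  [x>a] = 18·3/6 - 18 = -9 kN·m
Load 2 — triangular load w₀=14 kN/m (0→w₀ over full span):
  M_2 = w₀Lx/6 - w₀x³/(6L) = 14·6·3/6 - 14·3³/(6·6) = 63/2 kN·m
Superposition: M = Σ M_i = 45/2 kN·m ≈ 22.500000 kN·m

M(3) = 45/2 kN·m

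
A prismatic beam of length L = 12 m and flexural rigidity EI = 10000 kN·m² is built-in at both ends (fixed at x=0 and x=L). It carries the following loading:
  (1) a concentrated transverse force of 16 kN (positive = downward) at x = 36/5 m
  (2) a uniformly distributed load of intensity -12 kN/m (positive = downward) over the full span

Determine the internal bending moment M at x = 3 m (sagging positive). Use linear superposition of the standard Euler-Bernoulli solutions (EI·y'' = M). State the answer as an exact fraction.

Load 1 — point force P=16 kN at a=36/5 m (b=L-a=24/5):
  M_1 = Pb²(3a+b)x/L³ - Pab²/L²  [x≤a] = 16·(24/5)²·(3·(36/5)+(24/5))·3/12³ - 16·(36/5)·(24/5)²/12² = -192/125 kN·m
Load 2 — uniform load w=-12 kN/m over full span:
  M_2 = wLx/2 - wL²/12 - wx²/2 = (-12)·12·3/2 - (-12)·12²/12 - (-12)·3²/2 = -18 kN·m
Superposition: M = Σ M_i = -2442/125 kN·m ≈ -19.536000 kN·m

M(3) = -2442/125 kN·m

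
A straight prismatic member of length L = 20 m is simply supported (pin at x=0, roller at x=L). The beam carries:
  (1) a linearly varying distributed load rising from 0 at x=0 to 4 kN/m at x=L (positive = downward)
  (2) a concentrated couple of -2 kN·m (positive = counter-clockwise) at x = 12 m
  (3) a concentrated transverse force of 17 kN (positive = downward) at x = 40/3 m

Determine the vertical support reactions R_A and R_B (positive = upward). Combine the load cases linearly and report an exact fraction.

R_A = 189/10 kN, R_B = 381/10 kN

Load 1 — triangular load w₀=4 kN/m (0→w₀ over full span):
  R_A = w₀L/6 = 4·20/6 = 40/3 kN
  R_B = w₀L/3 = 4·20/3 = 80/3 kN
Load 2 — applied couple M₀=-2 kN·m at a=12 m (b=L-a=8):
  R_A = M₀/L = (-2)/20 = -1/10 kN
  R_B = -M₀/L = -(-2)/20 = 1/10 kN
Load 3 — point force P=17 kN at a=40/3 m (b=L-a=20/3):
  R_A = Pb/L = 17·(20/3)/20 = 17/3 kN
  R_B = Pa/L = 17·(40/3)/20 = 34/3 kN
Superposition: R_A = 189/10 kN, R_B = 381/10 kN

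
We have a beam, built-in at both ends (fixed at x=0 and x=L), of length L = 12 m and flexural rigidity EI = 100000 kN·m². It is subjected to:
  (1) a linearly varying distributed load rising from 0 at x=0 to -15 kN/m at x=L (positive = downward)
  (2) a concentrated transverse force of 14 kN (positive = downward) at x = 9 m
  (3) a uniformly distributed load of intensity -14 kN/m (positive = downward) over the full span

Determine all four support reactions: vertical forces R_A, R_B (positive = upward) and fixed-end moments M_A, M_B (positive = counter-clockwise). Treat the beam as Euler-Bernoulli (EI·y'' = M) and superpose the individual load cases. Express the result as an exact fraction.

Load 1 — triangular load w₀=-15 kN/m (0→w₀ over full span):
  R_A = 3w₀L/20 = 3·(-15)·12/20 = -27 kN
  M_A = w₀L²/30 = (-15)·12²/30 = -72 kN·m
  R_B = 7w₀L/20 = 7·(-15)·12/20 = -63 kN
  M_B = -w₀L²/20 = -(-15)·12²/20 = 108 kN·m
Load 2 — point force P=14 kN at a=9 m (b=L-a=3):
  R_A = Pb²(3a+b)/L³ = 14·3²·(3·9+3)/12³ = 35/16 kN
  M_A = Pab²/L² = 14·9·3²/12² = 63/8 kN·m
  R_B = Pa²(a+3b)/L³ = 14·9²·(9+3·3)/12³ = 189/16 kN
  M_B = -Pa²b/L² = -14·9²·3/12² = -189/8 kN·m
Load 3 — uniform load w=-14 kN/m over full span:
  R_A = wL/2 = (-14)·12/2 = -84 kN
  M_A = wL²/12 = (-14)·12²/12 = -168 kN·m
  R_B = wL/2 = (-14)·12/2 = -84 kN
  M_B = -wL²/12 = -(-14)·12²/12 = 168 kN·m
Superposition: R_A = -1741/16 kN, M_A = -1857/8 kN·m, R_B = -2163/16 kN, M_B = 2019/8 kN·m

R_A = -1741/16 kN, M_A = -1857/8 kN·m, R_B = -2163/16 kN, M_B = 2019/8 kN·m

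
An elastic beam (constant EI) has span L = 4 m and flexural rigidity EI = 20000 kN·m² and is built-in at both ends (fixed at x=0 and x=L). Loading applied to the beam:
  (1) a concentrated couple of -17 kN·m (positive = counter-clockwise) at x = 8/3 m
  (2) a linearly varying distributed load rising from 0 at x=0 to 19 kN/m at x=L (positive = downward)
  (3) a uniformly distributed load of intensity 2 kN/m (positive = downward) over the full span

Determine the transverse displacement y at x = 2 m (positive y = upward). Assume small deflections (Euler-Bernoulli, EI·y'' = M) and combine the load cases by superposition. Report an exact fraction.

Load 1 — applied couple M₀=-17 kN·m at a=8/3 m (b=L-a=4/3):
  y_1 = (R_Ax³/6 - M_Ax²/2)/EI  [x≤a] with R_A=-17/3, M_A=-17/3 = ((-17/3)·2³/6 - (-17/3)·2²/2)/20000 = 17/90000 m
Load 2 — triangular load w₀=19 kN/m (0→w₀ over full span):
  y_2 = -w₀x²(L-x)²(x+2L)/(120LEI) = -19·2²·(4-2)²·(2+2·4)/(120·4·20000) = -19/60000 m
Load 3 — uniform load w=2 kN/m over full span:
  y_3 = -wx²(L-x)²/(24EI) = -2·2²·(4-2)²/(24·20000) = -1/15000 m
Superposition: y = Σ y_i = -7/36000 m ≈ -0.000194 m

y(2) = -7/36000 m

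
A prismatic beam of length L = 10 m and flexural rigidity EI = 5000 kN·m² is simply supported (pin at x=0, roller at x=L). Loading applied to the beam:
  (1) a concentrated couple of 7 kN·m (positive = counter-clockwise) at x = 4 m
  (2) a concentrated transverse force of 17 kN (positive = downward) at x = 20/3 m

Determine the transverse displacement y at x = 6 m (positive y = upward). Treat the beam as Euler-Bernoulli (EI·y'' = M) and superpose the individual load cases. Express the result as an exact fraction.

y(6) = -4774/84375 m

Load 1 — applied couple M₀=7 kN·m at a=4 m (b=L-a=6):
  y_1 = (M₀x³/(6L)-M₀(x-a)²/2+C₁x)/EI  [x>a] with C₁=M₀(3b²-L²)/(6L)=14/15 = (7·6³/(6·10)-7·(6-4)²/2+(14/15)·6)/5000 = 21/6250 m
Load 2 — point force P=17 kN at a=20/3 m (b=L-a=10/3):
  y_2 = -Pbx(L²-b²-x²)/(6LEI)  [x≤a] = -17·(10/3)·6·(10²-(10/3)²-6²)/(6·10·5000) = -2023/33750 m
Superposition: y = Σ y_i = -4774/84375 m ≈ -0.056581 m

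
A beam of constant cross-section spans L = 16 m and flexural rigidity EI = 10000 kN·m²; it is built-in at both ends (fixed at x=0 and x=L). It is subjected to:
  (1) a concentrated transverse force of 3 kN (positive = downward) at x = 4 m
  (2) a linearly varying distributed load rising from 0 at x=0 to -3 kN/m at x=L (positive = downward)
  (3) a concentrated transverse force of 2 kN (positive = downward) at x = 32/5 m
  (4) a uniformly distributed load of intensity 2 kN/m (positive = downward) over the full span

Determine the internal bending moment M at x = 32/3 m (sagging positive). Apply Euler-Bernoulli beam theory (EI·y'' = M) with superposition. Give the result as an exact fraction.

M(32/3) = 25391/13500 kN·m

Load 1 — point force P=3 kN at a=4 m (b=L-a=12):
  M_1 = Pa²(a+3b)(L-x)/L³ - Pa²b/L²  [x>a] = 3·4²·(4+3·12)·(16-(32/3))/16³ - 3·4²·12/16² = 1/4 kN·m
Load 2 — triangular load w₀=-3 kN/m (0→w₀ over full span):
  M_2 = 3w₀Lx/20 - w₀L²/30 - w₀x³/(6L) = 3·(-3)·16·(32/3)/20 - (-3)·16²/30 - (-3)·(32/3)³/(6·16) = -1792/135 kN·m
Load 3 — point force P=2 kN at a=32/5 m (b=L-a=48/5):
  M_3 = Pa²(a+3b)(L-x)/L³ - Pa²b/L²  [x>a] = 2·(32/5)²·((32/5)+3·(48/5))·(16-(32/3))/16³ - 2·(32/5)²·(48/5)/16² = 256/375 kN·m
Load 4 — uniform load w=2 kN/m over full span:
  M_4 = wLx/2 - wL²/12 - wx²/2 = 2·16·(32/3)/2 - 2·16²/12 - 2·(32/3)²/2 = 128/9 kN·m
Superposition: M = Σ M_i = 25391/13500 kN·m ≈ 1.880815 kN·m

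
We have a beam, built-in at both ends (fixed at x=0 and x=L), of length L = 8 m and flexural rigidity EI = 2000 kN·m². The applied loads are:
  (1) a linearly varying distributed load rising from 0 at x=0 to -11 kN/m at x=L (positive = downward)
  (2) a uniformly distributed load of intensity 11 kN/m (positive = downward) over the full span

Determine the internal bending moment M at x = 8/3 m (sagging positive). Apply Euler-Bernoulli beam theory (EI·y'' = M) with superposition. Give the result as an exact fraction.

M(8/3) = 4928/405 kN·m

Load 1 — triangular load w₀=-11 kN/m (0→w₀ over full span):
  M_1 = 3w₀Lx/20 - w₀L²/30 - w₀x³/(6L) = 3·(-11)·8·(8/3)/20 - (-11)·8²/30 - (-11)·(8/3)³/(6·8) = -2992/405 kN·m
Load 2 — uniform load w=11 kN/m over full span:
  M_2 = wLx/2 - wL²/12 - wx²/2 = 11·8·(8/3)/2 - 11·8²/12 - 11·(8/3)²/2 = 176/9 kN·m
Superposition: M = Σ M_i = 4928/405 kN·m ≈ 12.167901 kN·m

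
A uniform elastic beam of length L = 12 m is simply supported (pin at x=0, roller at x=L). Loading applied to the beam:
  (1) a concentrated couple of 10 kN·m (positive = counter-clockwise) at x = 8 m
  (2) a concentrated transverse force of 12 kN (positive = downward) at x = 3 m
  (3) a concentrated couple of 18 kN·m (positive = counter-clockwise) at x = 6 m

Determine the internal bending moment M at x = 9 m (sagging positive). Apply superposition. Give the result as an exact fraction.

M(9) = 2 kN·m

Load 1 — applied couple M₀=10 kN·m at a=8 m (b=L-a=4):
  M_1 = M₀x/L - M₀  [x>a] = 10·9/12 - 10 = -5/2 kN·m
Load 2 — point force P=12 kN at a=3 m (b=L-a=9):
  M_2 = Pa(L-x)/L  [x>a] = 12·3·(12-9)/12 = 9 kN·m
Load 3 — applied couple M₀=18 kN·m at a=6 m (b=L-a=6):
  M_3 = M₀x/L - M₀  [x>a] = 18·9/12 - 18 = -9/2 kN·m
Superposition: M = Σ M_i = 2 kN·m ≈ 2.000000 kN·m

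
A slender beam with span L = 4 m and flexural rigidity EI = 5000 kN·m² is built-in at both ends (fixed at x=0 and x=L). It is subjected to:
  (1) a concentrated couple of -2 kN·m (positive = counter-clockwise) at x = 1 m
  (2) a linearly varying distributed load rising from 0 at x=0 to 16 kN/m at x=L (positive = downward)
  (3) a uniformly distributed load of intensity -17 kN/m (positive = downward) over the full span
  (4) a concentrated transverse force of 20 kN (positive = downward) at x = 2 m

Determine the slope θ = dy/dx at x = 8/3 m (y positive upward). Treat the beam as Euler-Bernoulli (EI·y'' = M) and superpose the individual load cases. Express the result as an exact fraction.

Load 1 — applied couple M₀=-2 kN·m at a=1 m (b=L-a=3):
  θ_1 = (R_Ax²/2 - M_Ax - M₀(x-a))/EI  [x>a] with R_A=-9/16, M_A=3/8 = ((-9/16)·(8/3)²/2 - (3/8)·(8/3) - (-2)·((8/3)-1))/5000 = 1/15000 rad
Load 2 — triangular load w₀=16 kN/m (0→w₀ over full span):
  θ_2 = -w₀(2x(L-x)(L-2x)(x+2L)+x²(L-x)²)/(120LEI) = -16·(2·(8/3)·(4-(8/3))·(4-2·(8/3))·((8/3)+2·4)+(8/3)²·(4-(8/3))²)/(120·4·5000) = 448/759375 rad
Load 3 — uniform load w=-17 kN/m over full span:
  θ_3 = -wx(L-x)(L-2x)/(12EI) = -(-17)·(8/3)·(4-(8/3))·(4-2·(8/3))/(12·5000) = -68/50625 rad
Load 4 — point force P=20 kN at a=2 m (b=L-a=2):
  θ_4 = Pa²(L-x)(2bL-(3b+a)(L-x))/(2L³EI)  [x>a] = 20·2²·(4-(8/3))·(2·2·4-(3·2+2)·(4-(8/3)))/(2·4³·5000) = 1/1125 rad
Superposition: θ = Σ θ_i = 1229/6075000 rad ≈ 0.000202 rad

θ(8/3) = 1229/6075000 rad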